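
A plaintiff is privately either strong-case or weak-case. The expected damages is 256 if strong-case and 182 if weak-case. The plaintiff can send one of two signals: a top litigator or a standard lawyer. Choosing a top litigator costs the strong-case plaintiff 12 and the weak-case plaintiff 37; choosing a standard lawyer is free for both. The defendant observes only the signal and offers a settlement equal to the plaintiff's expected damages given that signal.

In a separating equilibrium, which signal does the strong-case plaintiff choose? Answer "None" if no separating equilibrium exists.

None

Try strong-case → top litigator, weak-case → standard lawyer:
  Under separation the defendant infers type exactly: top litigator → strong-case (pays 256), standard lawyer → weak-case (pays 182).
  Strong-case: top litigator gives 256 − 12 = 244; standard lawyer gives 182 − 0 = 182. No deviation. ✓
  Weak-case: standard lawyer gives 182 − 0 = 182; top litigator gives 256 − 37 = 219. Would deviate. ✗
Try strong-case → standard lawyer, weak-case → top litigator:
  Under separation the defendant infers type exactly: standard lawyer → strong-case (pays 256), top litigator → weak-case (pays 182).
  Strong-case: standard lawyer gives 256 − 0 = 256; top litigator gives 182 − 12 = 170. No deviation. ✓
  Weak-case: top litigator gives 182 − 37 = 145; standard lawyer gives 256 − 0 = 256. Would deviate. ✗
Neither assignment is incentive-compatible.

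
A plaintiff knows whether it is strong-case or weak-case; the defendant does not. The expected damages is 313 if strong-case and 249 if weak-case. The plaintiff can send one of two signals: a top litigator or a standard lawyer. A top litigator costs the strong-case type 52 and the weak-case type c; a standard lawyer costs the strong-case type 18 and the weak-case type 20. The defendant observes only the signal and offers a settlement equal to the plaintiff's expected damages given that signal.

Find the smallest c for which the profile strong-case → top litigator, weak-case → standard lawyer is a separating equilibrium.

Under separation: top litigator → strong-case (pays 313); standard lawyer → weak-case (pays 249).
Strong-case: 313 − 52 = 261 ≥ 249 − 18 = 231. Holds regardless of c. ✓
Weak-case: 249 − 20 ≥ 313 − c, so c ≥ 313 − 229 = 84.

84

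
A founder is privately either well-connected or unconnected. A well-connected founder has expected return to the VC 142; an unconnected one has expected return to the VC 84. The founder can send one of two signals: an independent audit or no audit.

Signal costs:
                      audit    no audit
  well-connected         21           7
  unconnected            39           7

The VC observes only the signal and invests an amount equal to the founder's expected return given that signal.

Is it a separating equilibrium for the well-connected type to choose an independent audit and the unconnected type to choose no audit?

If types separate, audit earns payment 142 and no audit earns 84.
Well-connected: audit gives 142 − 21 = 121; no audit gives 84 − 7 = 77. No deviation. ✓
Unconnected: no audit gives 84 − 7 = 77; audit gives 142 − 39 = 103. Would deviate. ✗

No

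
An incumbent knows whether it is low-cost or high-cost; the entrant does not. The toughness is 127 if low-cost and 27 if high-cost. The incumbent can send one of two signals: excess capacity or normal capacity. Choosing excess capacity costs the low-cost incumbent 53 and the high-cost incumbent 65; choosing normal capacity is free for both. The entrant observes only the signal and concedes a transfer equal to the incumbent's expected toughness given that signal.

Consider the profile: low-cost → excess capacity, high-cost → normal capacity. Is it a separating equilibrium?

No

Under separation the entrant infers type exactly: excess capacity → low-cost (pays 127), normal capacity → high-cost (pays 27).
Low-cost: excess capacity gives 127 − 53 = 74; normal capacity gives 27 − 0 = 27. No deviation. ✓
High-cost: normal capacity gives 27 − 0 = 27; excess capacity gives 127 − 65 = 62. Would deviate. ✗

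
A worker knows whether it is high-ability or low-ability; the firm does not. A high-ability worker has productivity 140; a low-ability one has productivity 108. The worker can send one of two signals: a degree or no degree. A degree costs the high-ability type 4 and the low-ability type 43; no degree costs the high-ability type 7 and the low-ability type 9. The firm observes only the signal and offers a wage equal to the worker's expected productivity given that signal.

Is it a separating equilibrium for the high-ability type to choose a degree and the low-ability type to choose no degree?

Yes

If types separate, degree earns payment 140 and no degree earns 108.
High-ability: degree gives 140 − 4 = 136; no degree gives 108 − 7 = 101. No deviation. ✓
Low-ability: no degree gives 108 − 9 = 99; degree gives 140 − 43 = 97. No deviation. ✓
Neither type gains from mimicking the other.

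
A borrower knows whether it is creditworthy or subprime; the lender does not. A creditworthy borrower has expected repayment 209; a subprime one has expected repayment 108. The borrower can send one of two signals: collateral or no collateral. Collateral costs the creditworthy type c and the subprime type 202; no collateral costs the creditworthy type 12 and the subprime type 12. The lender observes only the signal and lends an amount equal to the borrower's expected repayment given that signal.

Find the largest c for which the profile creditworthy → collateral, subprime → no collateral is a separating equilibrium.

113

Under separation: collateral → creditworthy (pays 209); no collateral → subprime (pays 108).
Subprime: 108 − 12 = 96 ≥ 209 − 202 = 7. Holds regardless of c. ✓
Creditworthy: 209 − c ≥ 108 − 12, so c ≤ 209 − 96 = 113.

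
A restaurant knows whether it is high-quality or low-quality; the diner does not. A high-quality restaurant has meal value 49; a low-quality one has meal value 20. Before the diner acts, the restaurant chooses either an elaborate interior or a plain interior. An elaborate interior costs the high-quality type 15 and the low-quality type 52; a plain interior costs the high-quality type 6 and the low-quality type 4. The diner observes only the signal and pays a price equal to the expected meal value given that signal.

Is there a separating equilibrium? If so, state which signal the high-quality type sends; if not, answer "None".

Try high-quality → elaborate interior, low-quality → plain interior:
  If types separate, elaborate interior earns payment 49 and plain interior earns 20.
  High-quality: elaborate interior gives 49 − 15 = 34; plain interior gives 20 − 6 = 14. No deviation. ✓
  Low-quality: plain interior gives 20 − 4 = 16; elaborate interior gives 49 − 52 = -3. No deviation. ✓
Both hold — the high-quality type sends elaborate interior.

elaborate interior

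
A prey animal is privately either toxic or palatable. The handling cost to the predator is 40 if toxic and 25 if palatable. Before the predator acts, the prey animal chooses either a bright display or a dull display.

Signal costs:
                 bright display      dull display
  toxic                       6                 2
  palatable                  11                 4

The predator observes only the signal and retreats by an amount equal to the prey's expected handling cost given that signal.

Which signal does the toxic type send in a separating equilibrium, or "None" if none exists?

Try toxic → bright display, palatable → dull display:
  If types separate, bright display earns payment 40 and dull display earns 25.
  Toxic: bright display gives 40 − 6 = 34; dull display gives 25 − 2 = 23. No deviation. ✓
  Palatable: dull display gives 25 − 4 = 21; bright display gives 40 − 11 = 29. Would deviate. ✗
Try toxic → dull display, palatable → bright display:
  If types separate, dull display earns payment 40 and bright display earns 25.
  Toxic: dull display gives 40 − 2 = 38; bright display gives 25 − 6 = 19. No deviation. ✓
  Palatable: bright display gives 25 − 11 = 14; dull display gives 40 − 4 = 36. Would deviate. ✗
Neither assignment is incentive-compatible.

None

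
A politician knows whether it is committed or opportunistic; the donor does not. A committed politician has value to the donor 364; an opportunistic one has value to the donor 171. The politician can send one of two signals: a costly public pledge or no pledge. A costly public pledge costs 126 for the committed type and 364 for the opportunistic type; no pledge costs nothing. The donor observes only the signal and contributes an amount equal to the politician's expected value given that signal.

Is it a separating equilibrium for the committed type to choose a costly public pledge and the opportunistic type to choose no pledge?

Under separation the donor infers type exactly: pledge → committed (pays 364), no pledge → opportunistic (pays 171).
Committed: pledge gives 364 − 126 = 238; no pledge gives 171 − 0 = 171. No deviation. ✓
Opportunistic: no pledge gives 171 − 0 = 171; pledge gives 364 − 364 = 0. No deviation. ✓
Neither type gains from mimicking the other.

Yes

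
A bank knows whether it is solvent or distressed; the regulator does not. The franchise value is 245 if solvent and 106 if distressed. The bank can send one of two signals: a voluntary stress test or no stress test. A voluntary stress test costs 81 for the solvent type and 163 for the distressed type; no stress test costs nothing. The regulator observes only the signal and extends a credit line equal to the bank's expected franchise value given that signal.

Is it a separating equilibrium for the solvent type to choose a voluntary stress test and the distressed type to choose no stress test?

Yes

Under separation the regulator infers type exactly: stress test → solvent (pays 245), no stress test → distressed (pays 106).
Solvent: stress test gives 245 − 81 = 164; no stress test gives 106 − 0 = 106. No deviation. ✓
Distressed: no stress test gives 106 − 0 = 106; stress test gives 245 − 163 = 82. No deviation. ✓
Neither type gains from mimicking the other.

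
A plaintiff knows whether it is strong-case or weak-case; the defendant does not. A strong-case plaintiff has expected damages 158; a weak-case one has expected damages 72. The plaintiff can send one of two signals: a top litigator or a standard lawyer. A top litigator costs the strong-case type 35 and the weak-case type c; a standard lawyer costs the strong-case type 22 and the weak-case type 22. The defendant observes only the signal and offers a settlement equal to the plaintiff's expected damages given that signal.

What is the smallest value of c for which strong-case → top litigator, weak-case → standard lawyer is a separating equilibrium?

108

Under separation: top litigator → strong-case (pays 158); standard lawyer → weak-case (pays 72).
Strong-case: 158 − 35 = 123 ≥ 72 − 22 = 50. Holds regardless of c. ✓
Weak-case: 72 − 22 ≥ 158 − c, so c ≥ 158 − 50 = 108.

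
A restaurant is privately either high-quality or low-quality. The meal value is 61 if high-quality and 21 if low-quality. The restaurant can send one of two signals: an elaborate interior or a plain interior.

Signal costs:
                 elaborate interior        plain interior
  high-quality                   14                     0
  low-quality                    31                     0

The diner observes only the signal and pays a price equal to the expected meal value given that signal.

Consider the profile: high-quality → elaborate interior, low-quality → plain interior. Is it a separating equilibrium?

No

Under separation the diner infers type exactly: elaborate interior → high-quality (pays 61), plain interior → low-quality (pays 21).
High-quality: elaborate interior gives 61 − 14 = 47; plain interior gives 21 − 0 = 21. No deviation. ✓
Low-quality: plain interior gives 21 − 0 = 21; elaborate interior gives 61 − 31 = 30. Would deviate. ✗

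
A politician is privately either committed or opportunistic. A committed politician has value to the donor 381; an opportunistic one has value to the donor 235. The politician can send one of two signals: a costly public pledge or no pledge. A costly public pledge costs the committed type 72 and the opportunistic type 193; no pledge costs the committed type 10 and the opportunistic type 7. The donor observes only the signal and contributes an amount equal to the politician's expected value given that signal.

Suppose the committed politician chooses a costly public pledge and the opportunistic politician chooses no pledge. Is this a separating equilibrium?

If types separate, pledge earns payment 381 and no pledge earns 235.
Committed: pledge gives 381 − 72 = 309; no pledge gives 235 − 10 = 225. No deviation. ✓
Opportunistic: no pledge gives 235 − 7 = 228; pledge gives 381 − 193 = 188. No deviation. ✓
Neither type gains from mimicking the other.

Yes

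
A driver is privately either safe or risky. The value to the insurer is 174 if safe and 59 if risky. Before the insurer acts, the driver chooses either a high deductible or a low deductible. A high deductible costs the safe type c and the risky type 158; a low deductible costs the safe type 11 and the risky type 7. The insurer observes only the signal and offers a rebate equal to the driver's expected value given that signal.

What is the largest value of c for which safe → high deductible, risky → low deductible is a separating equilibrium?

126

Under separation: high deductible → safe (pays 174); low deductible → risky (pays 59).
Risky: 59 − 7 = 52 ≥ 174 − 158 = 16. Holds regardless of c. ✓
Safe: 174 − c ≥ 59 − 11, so c ≤ 174 − 48 = 126.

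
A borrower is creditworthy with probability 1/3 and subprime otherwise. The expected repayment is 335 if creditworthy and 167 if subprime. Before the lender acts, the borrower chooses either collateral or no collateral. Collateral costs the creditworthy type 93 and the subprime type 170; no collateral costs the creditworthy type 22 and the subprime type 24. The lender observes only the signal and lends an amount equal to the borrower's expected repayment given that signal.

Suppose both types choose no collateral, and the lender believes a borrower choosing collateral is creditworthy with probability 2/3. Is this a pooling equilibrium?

Yes

At the pooled signal (no collateral) the lender holds the prior 1/3 and pays 1/3·335 + 2/3·167 = 223. Off-path (collateral) belief 2/3 gives 2/3·335 + 1/3·167 = 279.
Creditworthy: no collateral gives 223 − 22 = 201; collateral gives 279 − 93 = 186. Stays. ✓
Subprime: no collateral gives 223 − 24 = 199; collateral gives 279 − 170 = 109. Stays. ✓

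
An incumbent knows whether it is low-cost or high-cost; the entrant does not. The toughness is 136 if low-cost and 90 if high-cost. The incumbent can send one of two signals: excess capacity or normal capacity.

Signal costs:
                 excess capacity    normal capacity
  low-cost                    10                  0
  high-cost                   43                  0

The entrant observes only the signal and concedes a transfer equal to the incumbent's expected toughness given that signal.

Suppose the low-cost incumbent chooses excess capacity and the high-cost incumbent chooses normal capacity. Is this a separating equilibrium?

If types separate, excess capacity earns payment 136 and normal capacity earns 90.
Low-cost: excess capacity gives 136 − 10 = 126; normal capacity gives 90 − 0 = 90. No deviation. ✓
High-cost: normal capacity gives 90 − 0 = 90; excess capacity gives 136 − 43 = 93. Would deviate. ✗

No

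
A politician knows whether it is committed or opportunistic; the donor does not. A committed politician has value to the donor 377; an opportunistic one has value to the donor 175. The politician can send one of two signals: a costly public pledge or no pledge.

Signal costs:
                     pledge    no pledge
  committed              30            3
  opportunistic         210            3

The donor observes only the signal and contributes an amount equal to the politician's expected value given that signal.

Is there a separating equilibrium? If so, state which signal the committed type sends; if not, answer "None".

Try committed → pledge, opportunistic → no pledge:
  If types separate, pledge earns payment 377 and no pledge earns 175.
  Committed: pledge gives 377 − 30 = 347; no pledge gives 175 − 3 = 172. No deviation. ✓
  Opportunistic: no pledge gives 175 − 3 = 172; pledge gives 377 − 210 = 167. No deviation. ✓
Both hold — the committed type sends pledge.

pledge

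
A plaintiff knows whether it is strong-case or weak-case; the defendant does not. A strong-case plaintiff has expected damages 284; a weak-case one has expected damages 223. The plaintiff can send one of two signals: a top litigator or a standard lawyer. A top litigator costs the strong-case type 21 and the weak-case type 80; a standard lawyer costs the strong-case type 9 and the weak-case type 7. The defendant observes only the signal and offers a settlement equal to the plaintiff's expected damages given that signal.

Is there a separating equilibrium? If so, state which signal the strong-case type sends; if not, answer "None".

Try strong-case → top litigator, weak-case → standard lawyer:
  Under separation the defendant infers type exactly: top litigator → strong-case (pays 284), standard lawyer → weak-case (pays 223).
  Strong-case: top litigator gives 284 − 21 = 263; standard lawyer gives 223 − 9 = 214. No deviation. ✓
  Weak-case: standard lawyer gives 223 − 7 = 216; top litigator gives 284 − 80 = 204. No deviation. ✓
Both hold — the strong-case type sends top litigator.

top litigator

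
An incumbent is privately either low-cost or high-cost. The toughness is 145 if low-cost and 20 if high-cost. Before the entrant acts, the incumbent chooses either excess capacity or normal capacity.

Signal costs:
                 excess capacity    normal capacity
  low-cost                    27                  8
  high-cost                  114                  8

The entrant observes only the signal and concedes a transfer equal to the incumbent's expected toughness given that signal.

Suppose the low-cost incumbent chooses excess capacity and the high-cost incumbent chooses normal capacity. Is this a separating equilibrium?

No

If types separate, excess capacity earns payment 145 and normal capacity earns 20.
Low-cost: excess capacity gives 145 − 27 = 118; normal capacity gives 20 − 8 = 12. No deviation. ✓
High-cost: normal capacity gives 20 − 8 = 12; excess capacity gives 145 − 114 = 31. Would deviate. ✗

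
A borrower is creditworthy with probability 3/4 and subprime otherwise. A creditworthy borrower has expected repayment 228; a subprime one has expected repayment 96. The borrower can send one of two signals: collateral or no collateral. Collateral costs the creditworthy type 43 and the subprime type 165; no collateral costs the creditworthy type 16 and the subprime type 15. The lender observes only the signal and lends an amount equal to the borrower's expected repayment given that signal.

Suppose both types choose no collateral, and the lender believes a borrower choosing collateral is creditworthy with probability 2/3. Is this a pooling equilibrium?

Yes

On the equilibrium path (no collateral) the lender holds the prior 3/4 and pays 3/4·228 + 1/4·96 = 195. Off-path (collateral) belief 2/3 gives 2/3·228 + 1/3·96 = 184.
Creditworthy: no collateral gives 195 − 16 = 179; collateral gives 184 − 43 = 141. Stays. ✓
Subprime: no collateral gives 195 − 15 = 180; collateral gives 184 − 165 = 19. Stays. ✓
Beliefs are Bayes-consistent on-path and both types best-respond.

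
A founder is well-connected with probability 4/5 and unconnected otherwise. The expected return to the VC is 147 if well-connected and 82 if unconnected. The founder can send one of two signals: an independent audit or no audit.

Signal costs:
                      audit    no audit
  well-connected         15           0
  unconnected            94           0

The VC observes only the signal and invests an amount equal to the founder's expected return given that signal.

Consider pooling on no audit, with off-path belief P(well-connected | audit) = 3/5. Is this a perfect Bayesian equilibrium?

At the pooled signal (no audit) the VC holds the prior 4/5 and pays 4/5·147 + 1/5·82 = 134. Off-path (audit) belief 3/5 gives 3/5·147 + 2/5·82 = 121.
Well-connected: no audit gives 134 − 0 = 134; audit gives 121 − 15 = 106. Stays. ✓
Unconnected: no audit gives 134 − 0 = 134; audit gives 121 − 94 = 27. Stays. ✓

Yes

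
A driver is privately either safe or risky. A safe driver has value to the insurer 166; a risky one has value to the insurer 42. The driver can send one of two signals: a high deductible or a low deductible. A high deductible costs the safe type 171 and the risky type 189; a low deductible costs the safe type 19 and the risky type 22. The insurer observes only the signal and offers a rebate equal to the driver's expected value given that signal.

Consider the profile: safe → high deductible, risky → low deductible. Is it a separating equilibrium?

Under separation the insurer infers type exactly: high deductible → safe (pays 166), low deductible → risky (pays 42).
Safe: high deductible gives 166 − 171 = -5; low deductible gives 42 − 19 = 23. Would deviate. ✗
Risky: low deductible gives 42 − 22 = 20; high deductible gives 166 − 189 = -23. No deviation. ✓

No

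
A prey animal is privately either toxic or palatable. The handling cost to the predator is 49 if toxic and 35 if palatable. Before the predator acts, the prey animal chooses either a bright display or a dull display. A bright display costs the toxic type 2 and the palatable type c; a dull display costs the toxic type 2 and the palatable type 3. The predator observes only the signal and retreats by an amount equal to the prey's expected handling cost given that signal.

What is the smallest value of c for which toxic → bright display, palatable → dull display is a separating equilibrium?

Under separation: bright display → toxic (pays 49); dull display → palatable (pays 35).
Toxic: 49 − 2 = 47 ≥ 35 − 2 = 33. Holds regardless of c. ✓
Palatable: 35 − 3 ≥ 49 − c, so c ≥ 49 − 32 = 17.

17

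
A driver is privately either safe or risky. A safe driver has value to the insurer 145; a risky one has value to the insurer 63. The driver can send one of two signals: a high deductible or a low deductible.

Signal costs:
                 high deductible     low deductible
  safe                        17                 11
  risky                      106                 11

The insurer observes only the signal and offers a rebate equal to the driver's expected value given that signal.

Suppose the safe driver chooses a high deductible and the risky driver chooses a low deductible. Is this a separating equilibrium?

Yes

If types separate, high deductible earns payment 145 and low deductible earns 63.
Safe: high deductible gives 145 − 17 = 128; low deductible gives 63 − 11 = 52. No deviation. ✓
Risky: low deductible gives 63 − 11 = 52; high deductible gives 145 − 106 = 39. No deviation. ✓
Both incentive constraints hold.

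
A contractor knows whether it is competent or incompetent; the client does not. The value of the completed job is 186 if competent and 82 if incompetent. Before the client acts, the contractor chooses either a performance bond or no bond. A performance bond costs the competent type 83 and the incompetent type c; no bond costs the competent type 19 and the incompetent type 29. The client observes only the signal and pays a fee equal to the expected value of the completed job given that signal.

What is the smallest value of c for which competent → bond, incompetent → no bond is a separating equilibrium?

Under separation: bond → competent (pays 186); no bond → incompetent (pays 82).
Competent: 186 − 83 = 103 ≥ 82 − 19 = 63. Holds regardless of c. ✓
Incompetent: 82 − 29 ≥ 186 − c, so c ≥ 186 − 53 = 133.

133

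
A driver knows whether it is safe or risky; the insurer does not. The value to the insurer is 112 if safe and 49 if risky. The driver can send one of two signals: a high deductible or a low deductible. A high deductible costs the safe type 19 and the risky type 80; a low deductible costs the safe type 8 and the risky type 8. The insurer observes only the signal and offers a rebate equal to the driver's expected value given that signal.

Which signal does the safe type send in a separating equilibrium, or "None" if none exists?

Try safe → high deductible, risky → low deductible:
  Under separation the insurer infers type exactly: high deductible → safe (pays 112), low deductible → risky (pays 49).
  Safe: high deductible gives 112 − 19 = 93; low deductible gives 49 − 8 = 41. No deviation. ✓
  Risky: low deductible gives 49 − 8 = 41; high deductible gives 112 − 80 = 32. No deviation. ✓
Both hold — the safe type sends high deductible.

high deductible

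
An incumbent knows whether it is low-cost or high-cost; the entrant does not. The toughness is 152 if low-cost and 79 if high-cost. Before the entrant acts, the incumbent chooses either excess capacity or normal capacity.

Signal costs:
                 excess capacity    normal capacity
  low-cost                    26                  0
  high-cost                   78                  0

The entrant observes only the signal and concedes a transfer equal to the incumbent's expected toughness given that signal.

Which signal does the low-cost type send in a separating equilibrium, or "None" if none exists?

excess capacity

Try low-cost → excess capacity, high-cost → normal capacity:
  Under separation the entrant infers type exactly: excess capacity → low-cost (pays 152), normal capacity → high-cost (pays 79).
  Low-cost: excess capacity gives 152 − 26 = 126; normal capacity gives 79 − 0 = 79. No deviation. ✓
  High-cost: normal capacity gives 79 − 0 = 79; excess capacity gives 152 − 78 = 74. No deviation. ✓
Both hold — the low-cost type sends excess capacity.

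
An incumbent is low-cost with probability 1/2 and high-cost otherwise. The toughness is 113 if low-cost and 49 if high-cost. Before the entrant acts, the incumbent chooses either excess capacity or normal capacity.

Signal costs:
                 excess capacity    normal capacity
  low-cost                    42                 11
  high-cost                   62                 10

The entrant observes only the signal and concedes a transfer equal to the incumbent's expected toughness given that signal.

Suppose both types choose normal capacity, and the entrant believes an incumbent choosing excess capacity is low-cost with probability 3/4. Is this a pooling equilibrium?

At the pooled signal (normal capacity) the entrant holds the prior 1/2 and pays 1/2·113 + 1/2·49 = 81. Off-path (excess capacity) belief 3/4 gives 3/4·113 + 1/4·49 = 97.
Low-cost: normal capacity gives 81 − 11 = 70; excess capacity gives 97 − 42 = 55. Stays. ✓
High-cost: normal capacity gives 81 − 10 = 71; excess capacity gives 97 − 62 = 35. Stays. ✓

Yes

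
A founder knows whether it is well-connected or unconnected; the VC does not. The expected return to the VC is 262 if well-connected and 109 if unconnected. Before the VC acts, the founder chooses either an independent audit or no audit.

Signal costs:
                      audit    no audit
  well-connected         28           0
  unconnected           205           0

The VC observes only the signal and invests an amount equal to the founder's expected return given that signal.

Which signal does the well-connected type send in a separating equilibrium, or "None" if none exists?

Try well-connected → audit, unconnected → no audit:
  If types separate, audit earns payment 262 and no audit earns 109.
  Well-connected: audit gives 262 − 28 = 234; no audit gives 109 − 0 = 109. No deviation. ✓
  Unconnected: no audit gives 109 − 0 = 109; audit gives 262 − 205 = 57. No deviation. ✓
Both hold — the well-connected type sends audit.

audit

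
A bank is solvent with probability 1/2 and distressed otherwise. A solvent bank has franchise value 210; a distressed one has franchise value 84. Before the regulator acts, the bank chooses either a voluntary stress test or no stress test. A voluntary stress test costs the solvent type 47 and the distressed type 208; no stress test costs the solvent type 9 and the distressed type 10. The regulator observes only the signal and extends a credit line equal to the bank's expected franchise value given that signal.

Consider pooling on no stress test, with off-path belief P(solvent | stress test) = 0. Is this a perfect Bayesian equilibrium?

At the pooled signal (no stress test) the regulator holds the prior 1/2 and pays 1/2·210 + 1/2·84 = 147. Off-path (stress test) belief 0 gives 0·210 + 1·84 = 84.
Solvent: no stress test gives 147 − 9 = 138; stress test gives 84 − 47 = 37. Stays. ✓
Distressed: no stress test gives 147 − 10 = 137; stress test gives 84 − 208 = -124. Stays. ✓

Yes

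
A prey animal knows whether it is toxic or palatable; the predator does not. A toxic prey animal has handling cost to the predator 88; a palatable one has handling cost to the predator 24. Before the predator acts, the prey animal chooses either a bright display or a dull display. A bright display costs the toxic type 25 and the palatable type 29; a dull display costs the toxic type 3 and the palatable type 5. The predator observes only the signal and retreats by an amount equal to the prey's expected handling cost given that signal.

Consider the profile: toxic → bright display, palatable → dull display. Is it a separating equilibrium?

If types separate, bright display earns payment 88 and dull display earns 24.
Toxic: bright display gives 88 − 25 = 63; dull display gives 24 − 3 = 21. No deviation. ✓
Palatable: dull display gives 24 − 5 = 19; bright display gives 88 − 29 = 59. Would deviate. ✗

No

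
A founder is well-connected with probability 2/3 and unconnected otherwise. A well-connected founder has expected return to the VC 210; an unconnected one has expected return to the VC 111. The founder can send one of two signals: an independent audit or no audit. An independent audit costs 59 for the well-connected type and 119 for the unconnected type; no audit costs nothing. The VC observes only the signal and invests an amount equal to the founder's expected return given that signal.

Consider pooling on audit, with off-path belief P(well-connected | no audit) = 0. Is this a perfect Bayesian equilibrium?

No

On the equilibrium path (audit) the VC holds the prior 2/3 and pays 2/3·210 + 1/3·111 = 177. Off-path (no audit) belief 0 gives 0·210 + 1·111 = 111.
Well-connected: audit gives 177 − 59 = 118; no audit gives 111 − 0 = 111. Stays. ✓
Unconnected: audit gives 177 − 119 = 58; no audit gives 111 − 0 = 111. Deviates. ✗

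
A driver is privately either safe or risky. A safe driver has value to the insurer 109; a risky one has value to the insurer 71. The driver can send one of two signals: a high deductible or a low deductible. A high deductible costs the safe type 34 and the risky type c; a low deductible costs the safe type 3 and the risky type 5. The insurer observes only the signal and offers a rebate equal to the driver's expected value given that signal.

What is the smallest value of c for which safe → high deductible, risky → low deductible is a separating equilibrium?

Under separation: high deductible → safe (pays 109); low deductible → risky (pays 71).
Safe: 109 − 34 = 75 ≥ 71 − 3 = 68. Holds regardless of c. ✓
Risky: 71 − 5 ≥ 109 − c, so c ≥ 109 − 66 = 43.

43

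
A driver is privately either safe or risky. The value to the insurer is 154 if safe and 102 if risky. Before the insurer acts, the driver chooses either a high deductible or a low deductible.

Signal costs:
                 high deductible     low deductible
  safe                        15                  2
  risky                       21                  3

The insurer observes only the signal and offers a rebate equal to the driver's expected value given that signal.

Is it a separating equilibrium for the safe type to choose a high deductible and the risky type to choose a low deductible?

If types separate, high deductible earns payment 154 and low deductible earns 102.
Safe: high deductible gives 154 − 15 = 139; low deductible gives 102 − 2 = 100. No deviation. ✓
Risky: low deductible gives 102 − 3 = 99; high deductible gives 154 − 21 = 133. Would deviate. ✗

No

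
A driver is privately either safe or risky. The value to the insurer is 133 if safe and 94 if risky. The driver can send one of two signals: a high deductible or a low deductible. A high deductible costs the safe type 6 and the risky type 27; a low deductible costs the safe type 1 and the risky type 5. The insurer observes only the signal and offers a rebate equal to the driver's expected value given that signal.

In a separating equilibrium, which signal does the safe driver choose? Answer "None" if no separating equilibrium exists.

Try safe → high deductible, risky → low deductible:
  If types separate, high deductible earns payment 133 and low deductible earns 94.
  Safe: high deductible gives 133 − 6 = 127; low deductible gives 94 − 1 = 93. No deviation. ✓
  Risky: low deductible gives 94 − 5 = 89; high deductible gives 133 − 27 = 106. Would deviate. ✗
Try safe → low deductible, risky → high deductible:
  If types separate, low deductible earns payment 133 and high deductible earns 94.
  Safe: low deductible gives 133 − 1 = 132; high deductible gives 94 − 6 = 88. No deviation. ✓
  Risky: high deductible gives 94 − 27 = 67; low deductible gives 133 − 5 = 128. Would deviate. ✗
Neither assignment is incentive-compatible.

None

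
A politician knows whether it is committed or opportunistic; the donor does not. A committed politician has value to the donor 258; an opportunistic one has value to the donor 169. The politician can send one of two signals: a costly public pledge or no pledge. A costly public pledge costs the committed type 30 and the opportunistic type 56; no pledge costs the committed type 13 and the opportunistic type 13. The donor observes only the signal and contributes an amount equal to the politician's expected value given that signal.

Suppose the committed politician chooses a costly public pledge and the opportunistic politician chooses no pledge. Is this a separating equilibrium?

Under separation the donor infers type exactly: pledge → committed (pays 258), no pledge → opportunistic (pays 169).
Committed: pledge gives 258 − 30 = 228; no pledge gives 169 − 13 = 156. No deviation. ✓
Opportunistic: no pledge gives 169 − 13 = 156; pledge gives 258 − 56 = 202. Would deviate. ✗

No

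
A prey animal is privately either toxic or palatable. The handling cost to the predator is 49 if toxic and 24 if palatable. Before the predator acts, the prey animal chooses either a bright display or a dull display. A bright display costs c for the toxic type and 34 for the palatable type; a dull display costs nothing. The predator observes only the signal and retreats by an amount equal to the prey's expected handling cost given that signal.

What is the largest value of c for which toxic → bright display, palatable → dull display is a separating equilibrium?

Under separation: bright display → toxic (pays 49); dull display → palatable (pays 24).
Palatable: 24 − 0 = 24 ≥ 49 − 34 = 15. Holds regardless of c. ✓
Toxic: 49 − c ≥ 24 − 0, so c ≤ 49 − 24 = 25.

25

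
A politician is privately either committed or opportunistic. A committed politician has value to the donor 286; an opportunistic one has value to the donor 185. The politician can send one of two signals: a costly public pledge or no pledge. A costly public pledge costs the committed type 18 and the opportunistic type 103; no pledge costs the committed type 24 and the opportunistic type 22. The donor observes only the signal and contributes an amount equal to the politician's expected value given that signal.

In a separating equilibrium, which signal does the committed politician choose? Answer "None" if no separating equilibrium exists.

Try committed → pledge, opportunistic → no pledge:
  If types separate, pledge earns payment 286 and no pledge earns 185.
  Committed: pledge gives 286 − 18 = 268; no pledge gives 185 − 24 = 161. No deviation. ✓
  Opportunistic: no pledge gives 185 − 22 = 163; pledge gives 286 − 103 = 183. Would deviate. ✗
Try committed → no pledge, opportunistic → pledge:
  If types separate, no pledge earns payment 286 and pledge earns 185.
  Committed: no pledge gives 286 − 24 = 262; pledge gives 185 − 18 = 167. No deviation. ✓
  Opportunistic: pledge gives 185 − 103 = 82; no pledge gives 286 − 22 = 264. Would deviate. ✗
Neither assignment is incentive-compatible.

None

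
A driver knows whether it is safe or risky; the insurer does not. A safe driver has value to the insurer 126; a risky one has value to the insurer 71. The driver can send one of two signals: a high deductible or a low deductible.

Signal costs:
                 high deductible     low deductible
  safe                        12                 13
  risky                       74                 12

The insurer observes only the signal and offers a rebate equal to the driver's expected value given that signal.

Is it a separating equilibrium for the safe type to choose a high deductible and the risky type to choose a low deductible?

Yes

If types separate, high deductible earns payment 126 and low deductible earns 71.
Safe: high deductible gives 126 − 12 = 114; low deductible gives 71 − 13 = 58. No deviation. ✓
Risky: low deductible gives 71 − 12 = 59; high deductible gives 126 − 74 = 52. No deviation. ✓
Both incentive constraints hold.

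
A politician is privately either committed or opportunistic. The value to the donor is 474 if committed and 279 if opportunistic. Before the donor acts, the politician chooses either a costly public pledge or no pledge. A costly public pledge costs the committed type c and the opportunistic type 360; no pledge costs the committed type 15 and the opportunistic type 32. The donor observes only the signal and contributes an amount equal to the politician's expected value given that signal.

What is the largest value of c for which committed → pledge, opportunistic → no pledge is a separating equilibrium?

Under separation: pledge → committed (pays 474); no pledge → opportunistic (pays 279).
Opportunistic: 279 − 32 = 247 ≥ 474 − 360 = 114. Holds regardless of c. ✓
Committed: 474 − c ≥ 279 − 15, so c ≤ 474 − 264 = 210.

210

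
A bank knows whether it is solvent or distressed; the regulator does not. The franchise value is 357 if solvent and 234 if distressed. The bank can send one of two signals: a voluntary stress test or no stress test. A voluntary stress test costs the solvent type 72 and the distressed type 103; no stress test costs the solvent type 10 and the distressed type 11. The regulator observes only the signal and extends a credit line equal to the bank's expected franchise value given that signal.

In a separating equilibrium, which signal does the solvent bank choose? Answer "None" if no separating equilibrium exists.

None

Try solvent → stress test, distressed → no stress test:
  Under separation the regulator infers type exactly: stress test → solvent (pays 357), no stress test → distressed (pays 234).
  Solvent: stress test gives 357 − 72 = 285; no stress test gives 234 − 10 = 224. No deviation. ✓
  Distressed: no stress test gives 234 − 11 = 223; stress test gives 357 − 103 = 254. Would deviate. ✗
Try solvent → no stress test, distressed → stress test:
  Under separation the regulator infers type exactly: no stress test → solvent (pays 357), stress test → distressed (pays 234).
  Solvent: no stress test gives 357 − 10 = 347; stress test gives 234 − 72 = 162. No deviation. ✓
  Distressed: stress test gives 234 − 103 = 131; no stress test gives 357 − 11 = 346. Would deviate. ✗
Neither assignment is incentive-compatible.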